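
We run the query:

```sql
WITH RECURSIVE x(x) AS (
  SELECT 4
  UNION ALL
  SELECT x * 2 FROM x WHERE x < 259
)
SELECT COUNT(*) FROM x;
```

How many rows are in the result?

8

Base: x=4.
Iteration 1: 4 < 259 holds -> x = 4 * 2 = 8.
Iteration 2: 8 < 259 holds -> x = 8 * 2 = 16.
Iteration 3: 16 < 259 holds -> x = 16 * 2 = 32.
Iteration 4: 32 < 259 holds -> x = 32 * 2 = 64.
Iteration 5: 64 < 259 holds -> x = 64 * 2 = 128.
Iteration 6: 128 < 259 holds -> x = 128 * 2 = 256.
Iteration 7: 256 < 259 holds -> x = 256 * 2 = 512.
Iteration 8: 512 < 259 fails; recursion stops.
Total rows emitted: 8.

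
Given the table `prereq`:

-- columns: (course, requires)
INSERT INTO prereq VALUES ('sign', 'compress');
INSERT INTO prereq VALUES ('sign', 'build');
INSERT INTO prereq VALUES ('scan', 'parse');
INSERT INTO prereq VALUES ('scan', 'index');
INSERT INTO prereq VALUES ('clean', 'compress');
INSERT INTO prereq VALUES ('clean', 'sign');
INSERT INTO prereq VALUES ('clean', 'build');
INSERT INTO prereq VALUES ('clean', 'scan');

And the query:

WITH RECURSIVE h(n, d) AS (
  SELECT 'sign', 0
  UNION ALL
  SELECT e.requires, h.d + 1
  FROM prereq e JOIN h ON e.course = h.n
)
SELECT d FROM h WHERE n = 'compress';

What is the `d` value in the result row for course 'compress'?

1

Base: (sign, d=0).
Iteration 1: edges from {sign} -> (build, d=1), (compress, d=1).
Iteration 2: no outgoing edges from {build,compress}; recursion stops.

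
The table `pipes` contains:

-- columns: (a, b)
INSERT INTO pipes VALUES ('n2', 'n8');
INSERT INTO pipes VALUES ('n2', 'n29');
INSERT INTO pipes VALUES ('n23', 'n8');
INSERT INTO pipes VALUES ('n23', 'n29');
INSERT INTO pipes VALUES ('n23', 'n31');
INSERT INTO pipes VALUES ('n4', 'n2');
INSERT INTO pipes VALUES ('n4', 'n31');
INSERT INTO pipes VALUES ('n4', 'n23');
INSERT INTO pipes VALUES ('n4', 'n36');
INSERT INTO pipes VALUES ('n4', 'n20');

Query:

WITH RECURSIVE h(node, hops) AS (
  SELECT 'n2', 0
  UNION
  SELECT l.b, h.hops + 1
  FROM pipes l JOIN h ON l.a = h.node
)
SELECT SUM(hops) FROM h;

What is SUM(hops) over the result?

Base: (n2, hops=0).
Iteration 1: edges from {n2} -> (n29, hops=1), (n8, hops=1).
Iteration 2: no outgoing edges from {n29,n8}; recursion stops.
SUM(hops) = 0 + 1 + 1 = 2.

2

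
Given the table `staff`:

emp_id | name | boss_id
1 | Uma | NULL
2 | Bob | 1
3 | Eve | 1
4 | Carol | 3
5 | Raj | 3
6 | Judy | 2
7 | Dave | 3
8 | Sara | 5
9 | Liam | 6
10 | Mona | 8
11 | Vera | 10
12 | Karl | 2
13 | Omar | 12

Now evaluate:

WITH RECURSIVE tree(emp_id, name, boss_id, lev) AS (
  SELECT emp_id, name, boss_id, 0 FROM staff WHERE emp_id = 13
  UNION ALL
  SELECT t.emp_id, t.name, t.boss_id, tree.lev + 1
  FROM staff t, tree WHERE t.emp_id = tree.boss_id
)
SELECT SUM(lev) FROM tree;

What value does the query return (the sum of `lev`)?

6

Base: emp_id=13 (Omar), boss_id=12, lev 0.
Iteration 1: join on emp_id=12 -> Karl (id 12, boss_id=2, lev 1).
Iteration 2: join on emp_id=2 -> Bob (id 2, boss_id=1, lev 2).
Iteration 3: join on emp_id=1 -> Uma (id 1, boss_id=NULL, lev 3).
Iteration 4: boss_id is NULL; no match; recursion stops.
SUM(lev) = 0 + 1 + 2 + 3 = 6.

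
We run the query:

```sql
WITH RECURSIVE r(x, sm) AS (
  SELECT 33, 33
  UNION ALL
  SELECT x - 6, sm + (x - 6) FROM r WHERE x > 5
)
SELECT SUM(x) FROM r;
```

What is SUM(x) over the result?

108

Base: x=33, sm=33.
Iteration 1: 33 > 5 holds -> x = 33 - 6 = 27, sm = 33 + 27 = 60.
Iteration 2: 27 > 5 holds -> x = 27 - 6 = 21, sm = 60 + 21 = 81.
Iteration 3: 21 > 5 holds -> x = 21 - 6 = 15, sm = 81 + 15 = 96.
Iteration 4: 15 > 5 holds -> x = 15 - 6 = 9, sm = 96 + 9 = 105.
Iteration 5: 9 > 5 holds -> x = 9 - 6 = 3, sm = 105 + 3 = 108.
Iteration 6: 3 > 5 fails; recursion stops.
SUM(x) = 33 + 27 + 21 + 15 + 9 + 3 = 108.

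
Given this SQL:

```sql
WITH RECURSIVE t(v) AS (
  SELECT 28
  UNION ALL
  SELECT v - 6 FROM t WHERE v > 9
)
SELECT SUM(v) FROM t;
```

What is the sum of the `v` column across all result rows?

80

Base: v=28.
Iteration 1: 28 > 9 holds -> v = 28 - 6 = 22.
Iteration 2: 22 > 9 holds -> v = 22 - 6 = 16.
Iteration 3: 16 > 9 holds -> v = 16 - 6 = 10.
Iteration 4: 10 > 9 holds -> v = 10 - 6 = 4.
Iteration 5: 4 > 9 fails; recursion stops.
SUM(v) = 28 + 22 + 16 + 10 + 4 = 80.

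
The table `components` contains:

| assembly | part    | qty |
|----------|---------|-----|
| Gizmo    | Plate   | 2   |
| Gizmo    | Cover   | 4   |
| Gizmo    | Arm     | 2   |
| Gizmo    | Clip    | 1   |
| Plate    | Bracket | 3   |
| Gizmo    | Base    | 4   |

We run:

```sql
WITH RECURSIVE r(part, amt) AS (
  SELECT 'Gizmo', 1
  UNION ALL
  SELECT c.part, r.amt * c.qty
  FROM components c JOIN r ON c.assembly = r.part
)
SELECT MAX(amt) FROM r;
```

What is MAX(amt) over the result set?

Base: (Gizmo, amt=1).
Iteration 1: components of {Gizmo} -> Arm = 1*2 = 2, Base = 1*4 = 4, Clip = 1*1 = 1, Cover = 1*4 = 4, Plate = 1*2 = 2.
Iteration 2: components of {Arm,Base,Clip,Cover,Plate} -> Bracket = 2*3 = 6.
Iteration 3: no further components; recursion stops.
amt values: 1, 2, 4, 2, 1, 4, 6; the maximum is 6.

6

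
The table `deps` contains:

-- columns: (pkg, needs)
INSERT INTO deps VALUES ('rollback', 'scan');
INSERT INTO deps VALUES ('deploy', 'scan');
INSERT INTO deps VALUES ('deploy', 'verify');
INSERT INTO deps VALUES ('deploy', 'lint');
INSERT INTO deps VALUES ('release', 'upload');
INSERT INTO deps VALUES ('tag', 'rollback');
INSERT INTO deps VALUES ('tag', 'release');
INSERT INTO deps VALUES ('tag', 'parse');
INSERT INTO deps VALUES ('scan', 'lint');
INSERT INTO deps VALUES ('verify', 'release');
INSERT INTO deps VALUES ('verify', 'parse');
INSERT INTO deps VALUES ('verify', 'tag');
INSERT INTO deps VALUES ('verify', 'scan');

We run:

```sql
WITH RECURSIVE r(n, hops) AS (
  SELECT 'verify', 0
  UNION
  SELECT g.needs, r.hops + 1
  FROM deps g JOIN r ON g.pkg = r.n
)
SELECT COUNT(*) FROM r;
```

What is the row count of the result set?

13

Base: (verify, hops=0).
Iteration 1: edges from {verify} -> (parse, hops=1), (release, hops=1), (scan, hops=1), (tag, hops=1).
Iteration 2: edges from {parse,release,scan,tag} -> (lint, hops=2), (parse, hops=2), (release, hops=2), (rollback, hops=2), (upload, hops=2).
Iteration 3: edges from {lint,parse,release,rollback,upload} -> (scan, hops=3), (upload, hops=3).
Iteration 4: edges from {scan,upload} -> (lint, hops=4).
Iteration 5: no outgoing edges from {lint}; recursion stops.
Total rows emitted: 13.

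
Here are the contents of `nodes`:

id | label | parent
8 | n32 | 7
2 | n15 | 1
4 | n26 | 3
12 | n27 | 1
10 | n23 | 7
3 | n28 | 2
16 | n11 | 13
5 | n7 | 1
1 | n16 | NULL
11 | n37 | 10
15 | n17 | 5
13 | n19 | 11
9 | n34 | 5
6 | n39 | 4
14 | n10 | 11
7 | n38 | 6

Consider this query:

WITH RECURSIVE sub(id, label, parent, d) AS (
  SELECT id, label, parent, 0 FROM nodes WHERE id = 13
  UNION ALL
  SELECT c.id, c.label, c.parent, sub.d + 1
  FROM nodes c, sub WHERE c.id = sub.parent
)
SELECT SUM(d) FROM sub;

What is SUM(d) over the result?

Base: id=13 (n19), parent=11, d 0.
Iteration 1: join on id=11 -> n37 (id 11, parent=10, d 1).
Iteration 2: join on id=10 -> n23 (id 10, parent=7, d 2).
Iteration 3: join on id=7 -> n38 (id 7, parent=6, d 3).
Iteration 4: join on id=6 -> n39 (id 6, parent=4, d 4).
Iteration 5: join on id=4 -> n26 (id 4, parent=3, d 5).
Iteration 6: join on id=3 -> n28 (id 3, parent=2, d 6).
Iteration 7: join on id=2 -> n15 (id 2, parent=1, d 7).
Iteration 8: join on id=1 -> n16 (id 1, parent=NULL, d 8).
Iteration 9: parent is NULL; no match; recursion stops.
SUM(d) = 0 + 1 + 2 + 3 + 4 + 5 + 6 + 7 + 8 = 36.

36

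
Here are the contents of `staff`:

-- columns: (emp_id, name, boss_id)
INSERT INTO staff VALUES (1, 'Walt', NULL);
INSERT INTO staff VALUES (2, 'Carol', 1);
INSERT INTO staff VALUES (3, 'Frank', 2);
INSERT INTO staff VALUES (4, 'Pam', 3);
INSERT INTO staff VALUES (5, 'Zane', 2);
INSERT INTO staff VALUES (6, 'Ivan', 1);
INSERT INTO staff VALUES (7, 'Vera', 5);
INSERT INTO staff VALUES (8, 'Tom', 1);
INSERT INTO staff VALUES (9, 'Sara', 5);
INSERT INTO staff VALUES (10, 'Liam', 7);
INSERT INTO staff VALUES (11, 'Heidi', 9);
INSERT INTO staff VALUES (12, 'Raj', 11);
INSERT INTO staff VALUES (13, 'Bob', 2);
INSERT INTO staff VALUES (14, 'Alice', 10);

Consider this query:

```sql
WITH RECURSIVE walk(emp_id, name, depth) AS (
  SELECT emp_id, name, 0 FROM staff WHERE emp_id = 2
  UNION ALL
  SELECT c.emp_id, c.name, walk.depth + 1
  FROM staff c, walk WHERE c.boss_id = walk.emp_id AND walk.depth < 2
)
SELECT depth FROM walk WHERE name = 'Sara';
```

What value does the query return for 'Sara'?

Base: emp_id=2 (Carol) at depth 0.
Iteration 1: rows with boss_id in {2} -> Frank (id 3, depth 1), Zane (id 5, depth 1), Bob (id 13, depth 1).
Iteration 2: rows with boss_id in {3,5,13} -> Pam (id 4, depth 2), Vera (id 7, depth 2), Sara (id 9, depth 2).
Iteration 3: depth < 2 fails for all current rows; recursion stops.

2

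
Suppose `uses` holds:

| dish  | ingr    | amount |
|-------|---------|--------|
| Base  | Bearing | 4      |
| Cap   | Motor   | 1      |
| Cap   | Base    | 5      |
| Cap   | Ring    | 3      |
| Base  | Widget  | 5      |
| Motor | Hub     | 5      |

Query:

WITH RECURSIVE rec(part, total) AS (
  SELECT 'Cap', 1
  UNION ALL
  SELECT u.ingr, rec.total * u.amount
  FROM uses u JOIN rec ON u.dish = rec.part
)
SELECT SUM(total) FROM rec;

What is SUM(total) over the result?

60

Base: (Cap, total=1).
Iteration 1: components of {Cap} -> Base = 1*5 = 5, Motor = 1*1 = 1, Ring = 1*3 = 3.
Iteration 2: components of {Base,Motor,Ring} -> Bearing = 5*4 = 20, Hub = 1*5 = 5, Widget = 5*5 = 25.
Iteration 3: no further components; recursion stops.
SUM(total) = 1 + 3 + 1 + 5 + 5 + 20 + 25 = 60.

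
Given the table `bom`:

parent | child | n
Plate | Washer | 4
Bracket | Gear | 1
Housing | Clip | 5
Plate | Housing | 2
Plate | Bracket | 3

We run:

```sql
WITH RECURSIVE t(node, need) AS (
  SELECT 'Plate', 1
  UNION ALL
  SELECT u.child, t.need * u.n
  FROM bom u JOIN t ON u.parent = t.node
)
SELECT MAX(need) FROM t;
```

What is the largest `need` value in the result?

10

Base: (Plate, need=1).
Iteration 1: components of {Plate} -> Bracket = 1*3 = 3, Housing = 1*2 = 2, Washer = 1*4 = 4.
Iteration 2: components of {Bracket,Housing,Washer} -> Clip = 2*5 = 10, Gear = 3*1 = 3.
Iteration 3: no further components; recursion stops.
need values: 1, 3, 2, 4, 3, 10; the maximum is 10.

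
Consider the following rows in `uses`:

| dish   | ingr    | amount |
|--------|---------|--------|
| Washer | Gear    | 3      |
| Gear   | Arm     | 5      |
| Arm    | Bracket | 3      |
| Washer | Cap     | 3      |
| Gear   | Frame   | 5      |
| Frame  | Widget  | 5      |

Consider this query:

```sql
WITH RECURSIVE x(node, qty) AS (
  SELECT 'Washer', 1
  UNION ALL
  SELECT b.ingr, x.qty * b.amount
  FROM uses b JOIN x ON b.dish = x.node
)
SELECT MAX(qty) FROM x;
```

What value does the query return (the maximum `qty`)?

Base: (Washer, qty=1).
Iteration 1: components of {Washer} -> Cap = 1*3 = 3, Gear = 1*3 = 3.
Iteration 2: components of {Cap,Gear} -> Arm = 3*5 = 15, Frame = 3*5 = 15.
Iteration 3: components of {Arm,Frame} -> Bracket = 15*3 = 45, Widget = 15*5 = 75.
Iteration 4: no further components; recursion stops.
qty values: 1, 3, 3, 15, 15, 45, 75; the maximum is 75.

75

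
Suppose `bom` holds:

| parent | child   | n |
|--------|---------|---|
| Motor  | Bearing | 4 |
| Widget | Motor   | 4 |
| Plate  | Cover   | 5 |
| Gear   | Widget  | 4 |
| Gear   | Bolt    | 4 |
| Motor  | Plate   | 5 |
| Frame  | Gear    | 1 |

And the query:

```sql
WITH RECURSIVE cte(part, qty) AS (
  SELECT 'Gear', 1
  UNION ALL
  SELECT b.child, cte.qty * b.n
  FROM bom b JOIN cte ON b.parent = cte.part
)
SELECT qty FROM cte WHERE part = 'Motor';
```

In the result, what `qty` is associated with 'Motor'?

16

Base: (Gear, qty=1).
Iteration 1: components of {Gear} -> Bolt = 1*4 = 4, Widget = 1*4 = 4.
Iteration 2: components of {Bolt,Widget} -> Motor = 4*4 = 16.
Iteration 3: components of {Motor} -> Bearing = 16*4 = 64, Plate = 16*5 = 80.
Iteration 4: components of {Bearing,Plate} -> Cover = 80*5 = 400.
Iteration 5: no further components; recursion stops.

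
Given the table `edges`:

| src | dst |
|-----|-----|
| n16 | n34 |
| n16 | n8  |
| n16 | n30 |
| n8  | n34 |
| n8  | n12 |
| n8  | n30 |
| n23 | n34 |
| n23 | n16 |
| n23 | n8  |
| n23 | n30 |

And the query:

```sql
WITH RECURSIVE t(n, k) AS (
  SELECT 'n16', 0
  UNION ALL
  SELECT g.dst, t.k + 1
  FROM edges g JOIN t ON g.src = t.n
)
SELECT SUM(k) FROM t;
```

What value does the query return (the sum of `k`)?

Base: (n16, k=0).
Iteration 1: edges from {n16} -> (n30, k=1), (n34, k=1), (n8, k=1).
Iteration 2: edges from {n30,n34,n8} -> (n12, k=2), (n30, k=2), (n34, k=2).
Iteration 3: no outgoing edges from {n12,n30,n34}; recursion stops.
SUM(k) = 0 + 1 + 1 + 1 + 2 + 2 + 2 = 9.

9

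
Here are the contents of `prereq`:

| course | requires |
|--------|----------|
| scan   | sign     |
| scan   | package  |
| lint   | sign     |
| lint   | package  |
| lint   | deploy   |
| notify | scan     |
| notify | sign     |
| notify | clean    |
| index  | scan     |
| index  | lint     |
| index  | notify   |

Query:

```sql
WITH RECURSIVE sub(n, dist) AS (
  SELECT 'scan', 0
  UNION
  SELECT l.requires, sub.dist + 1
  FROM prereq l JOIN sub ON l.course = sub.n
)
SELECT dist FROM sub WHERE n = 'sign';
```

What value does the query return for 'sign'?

1

Base: (scan, dist=0).
Iteration 1: edges from {scan} -> (package, dist=1), (sign, dist=1).
Iteration 2: no outgoing edges from {package,sign}; recursion stops.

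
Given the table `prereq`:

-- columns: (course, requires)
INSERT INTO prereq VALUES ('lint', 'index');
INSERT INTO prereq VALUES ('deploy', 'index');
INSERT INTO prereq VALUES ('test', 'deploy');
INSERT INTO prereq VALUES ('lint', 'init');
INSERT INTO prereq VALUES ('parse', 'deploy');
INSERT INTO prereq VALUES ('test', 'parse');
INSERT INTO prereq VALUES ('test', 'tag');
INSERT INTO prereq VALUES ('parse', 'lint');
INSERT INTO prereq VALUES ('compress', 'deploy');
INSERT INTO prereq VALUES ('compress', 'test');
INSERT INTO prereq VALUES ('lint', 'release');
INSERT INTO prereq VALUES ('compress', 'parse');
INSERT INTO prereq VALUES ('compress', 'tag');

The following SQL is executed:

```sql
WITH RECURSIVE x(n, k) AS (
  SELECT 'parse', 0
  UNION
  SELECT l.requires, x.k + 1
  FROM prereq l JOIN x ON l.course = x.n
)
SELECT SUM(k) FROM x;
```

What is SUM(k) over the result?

8

Base: (parse, k=0).
Iteration 1: edges from {parse} -> (deploy, k=1), (lint, k=1).
Iteration 2: edges from {deploy,lint} -> (index, k=2), (init, k=2), (release, k=2). [UNION drops 1 duplicate row(s)]
Iteration 3: no outgoing edges from {index,init,release}; recursion stops.
SUM(k) = 0 + 1 + 1 + 2 + 2 + 2 = 8.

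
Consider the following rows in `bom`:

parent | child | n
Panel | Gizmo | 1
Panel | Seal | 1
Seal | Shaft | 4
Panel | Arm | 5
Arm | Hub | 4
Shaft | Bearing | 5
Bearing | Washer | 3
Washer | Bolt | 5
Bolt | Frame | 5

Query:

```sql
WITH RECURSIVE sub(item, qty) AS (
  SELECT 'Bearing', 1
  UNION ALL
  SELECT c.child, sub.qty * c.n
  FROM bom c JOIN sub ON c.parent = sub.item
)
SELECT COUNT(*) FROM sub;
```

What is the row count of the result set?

Base: (Bearing, qty=1).
Iteration 1: components of {Bearing} -> Washer = 1*3 = 3.
Iteration 2: components of {Washer} -> Bolt = 3*5 = 15.
Iteration 3: components of {Bolt} -> Frame = 15*5 = 75.
Iteration 4: no further components; recursion stops.
Total rows emitted: 4.

4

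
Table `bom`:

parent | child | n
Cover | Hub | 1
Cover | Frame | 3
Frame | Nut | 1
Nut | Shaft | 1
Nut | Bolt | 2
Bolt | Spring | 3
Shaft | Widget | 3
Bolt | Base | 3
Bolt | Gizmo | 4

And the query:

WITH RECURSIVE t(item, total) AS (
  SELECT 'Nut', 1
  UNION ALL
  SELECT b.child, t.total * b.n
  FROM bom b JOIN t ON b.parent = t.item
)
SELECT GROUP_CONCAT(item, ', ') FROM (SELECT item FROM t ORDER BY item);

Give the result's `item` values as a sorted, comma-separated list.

Base, Bolt, Gizmo, Nut, Shaft, Spring, Widget

Base: (Nut, total=1).
Iteration 1: components of {Nut} -> Bolt = 1*2 = 2, Shaft = 1*1 = 1.
Iteration 2: components of {Bolt,Shaft} -> Base = 2*3 = 6, Gizmo = 2*4 = 8, Spring = 2*3 = 6, Widget = 1*3 = 3.
Iteration 3: no further components; recursion stops.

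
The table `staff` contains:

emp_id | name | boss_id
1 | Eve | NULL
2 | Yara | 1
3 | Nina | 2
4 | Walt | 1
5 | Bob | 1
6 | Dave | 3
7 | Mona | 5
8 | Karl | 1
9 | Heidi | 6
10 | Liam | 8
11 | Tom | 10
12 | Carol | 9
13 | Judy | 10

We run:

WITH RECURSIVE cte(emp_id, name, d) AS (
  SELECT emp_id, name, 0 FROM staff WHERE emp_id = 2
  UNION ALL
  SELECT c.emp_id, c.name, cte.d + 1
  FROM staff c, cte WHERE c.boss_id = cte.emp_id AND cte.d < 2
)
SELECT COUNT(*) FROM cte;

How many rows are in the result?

3

Base: emp_id=2 (Yara) at d 0.
Iteration 1: rows with boss_id in {2} -> Nina (id 3, d 1).
Iteration 2: rows with boss_id in {3} -> Dave (id 6, d 2).
Iteration 3: d < 2 fails for all current rows; recursion stops.
Total rows emitted: 3.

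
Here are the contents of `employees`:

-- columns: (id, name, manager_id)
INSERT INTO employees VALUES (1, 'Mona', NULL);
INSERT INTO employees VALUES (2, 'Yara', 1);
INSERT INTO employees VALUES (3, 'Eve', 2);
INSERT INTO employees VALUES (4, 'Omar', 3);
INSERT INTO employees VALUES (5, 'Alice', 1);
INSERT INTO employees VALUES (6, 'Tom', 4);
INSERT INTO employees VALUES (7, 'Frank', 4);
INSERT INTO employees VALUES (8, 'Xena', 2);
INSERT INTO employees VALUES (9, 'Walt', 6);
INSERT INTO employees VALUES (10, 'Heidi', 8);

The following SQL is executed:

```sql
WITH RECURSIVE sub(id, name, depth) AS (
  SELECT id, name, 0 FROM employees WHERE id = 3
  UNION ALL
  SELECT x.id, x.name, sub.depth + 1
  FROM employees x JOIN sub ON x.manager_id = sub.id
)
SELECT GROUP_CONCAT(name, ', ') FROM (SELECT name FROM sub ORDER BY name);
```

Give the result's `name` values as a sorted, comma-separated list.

Eve, Frank, Omar, Tom, Walt

Base: id=3 (Eve) at depth 0.
Iteration 1: rows with manager_id in {3} -> Omar (id 4, depth 1).
Iteration 2: rows with manager_id in {4} -> Tom (id 6, depth 2), Frank (id 7, depth 2).
Iteration 3: rows with manager_id in {6,7} -> Walt (id 9, depth 3).
Iteration 4: no rows with manager_id in {9}; recursion stops.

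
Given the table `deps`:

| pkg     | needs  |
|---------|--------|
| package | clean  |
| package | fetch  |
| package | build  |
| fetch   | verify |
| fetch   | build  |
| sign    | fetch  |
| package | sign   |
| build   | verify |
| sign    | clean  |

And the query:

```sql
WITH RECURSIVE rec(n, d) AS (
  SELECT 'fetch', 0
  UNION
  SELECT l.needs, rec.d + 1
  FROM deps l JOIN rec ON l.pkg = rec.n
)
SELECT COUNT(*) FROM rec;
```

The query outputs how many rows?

Base: (fetch, d=0).
Iteration 1: edges from {fetch} -> (build, d=1), (verify, d=1).
Iteration 2: edges from {build,verify} -> (verify, d=2).
Iteration 3: no outgoing edges from {verify}; recursion stops.
Total rows emitted: 4.

4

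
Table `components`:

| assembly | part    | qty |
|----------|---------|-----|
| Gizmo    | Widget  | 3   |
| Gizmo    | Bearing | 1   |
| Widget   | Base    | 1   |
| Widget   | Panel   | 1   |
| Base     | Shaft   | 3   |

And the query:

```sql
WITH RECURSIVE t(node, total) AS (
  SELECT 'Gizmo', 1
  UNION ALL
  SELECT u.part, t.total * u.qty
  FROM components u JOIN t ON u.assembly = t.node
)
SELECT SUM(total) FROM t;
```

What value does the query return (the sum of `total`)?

Base: (Gizmo, total=1).
Iteration 1: components of {Gizmo} -> Bearing = 1*1 = 1, Widget = 1*3 = 3.
Iteration 2: components of {Bearing,Widget} -> Base = 3*1 = 3, Panel = 3*1 = 3.
Iteration 3: components of {Base,Panel} -> Shaft = 3*3 = 9.
Iteration 4: no further components; recursion stops.
SUM(total) = 1 + 3 + 1 + 3 + 3 + 9 = 20.

20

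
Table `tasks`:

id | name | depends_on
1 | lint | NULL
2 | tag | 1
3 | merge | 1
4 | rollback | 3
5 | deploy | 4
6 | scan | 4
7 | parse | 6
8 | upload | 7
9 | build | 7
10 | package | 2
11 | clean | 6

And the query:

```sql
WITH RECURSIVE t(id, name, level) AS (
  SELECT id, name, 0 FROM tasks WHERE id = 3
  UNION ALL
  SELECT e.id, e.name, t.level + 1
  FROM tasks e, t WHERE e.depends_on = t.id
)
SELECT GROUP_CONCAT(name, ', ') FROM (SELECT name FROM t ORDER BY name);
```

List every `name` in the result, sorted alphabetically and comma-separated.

build, clean, deploy, merge, parse, rollback, scan, upload

Base: id=3 (merge) at level 0.
Iteration 1: rows with depends_on in {3} -> rollback (id 4, level 1).
Iteration 2: rows with depends_on in {4} -> deploy (id 5, level 2), scan (id 6, level 2).
Iteration 3: rows with depends_on in {5,6} -> parse (id 7, level 3), clean (id 11, level 3).
Iteration 4: rows with depends_on in {7,11} -> upload (id 8, level 4), build (id 9, level 4).
Iteration 5: no rows with depends_on in {8,9}; recursion stops.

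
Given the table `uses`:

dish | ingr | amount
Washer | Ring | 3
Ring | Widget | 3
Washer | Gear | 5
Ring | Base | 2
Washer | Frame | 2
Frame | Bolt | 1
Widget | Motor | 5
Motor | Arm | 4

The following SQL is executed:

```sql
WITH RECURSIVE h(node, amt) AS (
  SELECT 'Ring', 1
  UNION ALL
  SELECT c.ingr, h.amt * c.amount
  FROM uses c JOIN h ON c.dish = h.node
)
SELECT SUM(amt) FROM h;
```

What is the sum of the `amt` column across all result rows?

Base: (Ring, amt=1).
Iteration 1: components of {Ring} -> Base = 1*2 = 2, Widget = 1*3 = 3.
Iteration 2: components of {Base,Widget} -> Motor = 3*5 = 15.
Iteration 3: components of {Motor} -> Arm = 15*4 = 60.
Iteration 4: no further components; recursion stops.
SUM(amt) = 1 + 3 + 2 + 15 + 60 = 81.

81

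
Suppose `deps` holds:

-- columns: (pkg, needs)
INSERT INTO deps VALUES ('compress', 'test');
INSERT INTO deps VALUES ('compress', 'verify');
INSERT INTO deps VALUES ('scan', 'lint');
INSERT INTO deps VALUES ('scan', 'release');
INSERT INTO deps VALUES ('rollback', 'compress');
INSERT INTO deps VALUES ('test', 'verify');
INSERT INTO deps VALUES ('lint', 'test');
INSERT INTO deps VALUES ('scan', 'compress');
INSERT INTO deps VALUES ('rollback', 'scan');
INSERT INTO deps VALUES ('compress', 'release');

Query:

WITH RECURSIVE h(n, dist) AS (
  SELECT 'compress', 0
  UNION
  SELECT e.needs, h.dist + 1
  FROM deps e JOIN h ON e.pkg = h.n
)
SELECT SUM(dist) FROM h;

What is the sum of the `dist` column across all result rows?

Base: (compress, dist=0).
Iteration 1: edges from {compress} -> (release, dist=1), (test, dist=1), (verify, dist=1).
Iteration 2: edges from {release,test,verify} -> (verify, dist=2).
Iteration 3: no outgoing edges from {verify}; recursion stops.
SUM(dist) = 0 + 1 + 1 + 1 + 2 = 5.

5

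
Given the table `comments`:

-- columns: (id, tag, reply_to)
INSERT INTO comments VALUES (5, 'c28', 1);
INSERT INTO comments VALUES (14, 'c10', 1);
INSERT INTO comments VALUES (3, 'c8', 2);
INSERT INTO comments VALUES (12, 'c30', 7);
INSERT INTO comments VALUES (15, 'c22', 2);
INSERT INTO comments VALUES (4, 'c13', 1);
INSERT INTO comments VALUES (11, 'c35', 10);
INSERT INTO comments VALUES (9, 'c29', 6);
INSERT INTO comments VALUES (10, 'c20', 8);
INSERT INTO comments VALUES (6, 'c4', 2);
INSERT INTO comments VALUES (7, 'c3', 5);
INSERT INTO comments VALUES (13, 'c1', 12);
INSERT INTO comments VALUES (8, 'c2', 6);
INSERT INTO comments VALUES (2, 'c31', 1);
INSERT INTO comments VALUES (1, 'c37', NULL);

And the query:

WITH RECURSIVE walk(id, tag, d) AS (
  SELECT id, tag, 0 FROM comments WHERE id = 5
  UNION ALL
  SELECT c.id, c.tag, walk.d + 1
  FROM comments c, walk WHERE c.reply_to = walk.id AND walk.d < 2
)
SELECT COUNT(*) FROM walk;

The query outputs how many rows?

Base: id=5 (c28) at d 0.
Iteration 1: rows with reply_to in {5} -> c3 (id 7, d 1).
Iteration 2: rows with reply_to in {7} -> c30 (id 12, d 2).
Iteration 3: d < 2 fails for all current rows; recursion stops.
Total rows emitted: 3.

3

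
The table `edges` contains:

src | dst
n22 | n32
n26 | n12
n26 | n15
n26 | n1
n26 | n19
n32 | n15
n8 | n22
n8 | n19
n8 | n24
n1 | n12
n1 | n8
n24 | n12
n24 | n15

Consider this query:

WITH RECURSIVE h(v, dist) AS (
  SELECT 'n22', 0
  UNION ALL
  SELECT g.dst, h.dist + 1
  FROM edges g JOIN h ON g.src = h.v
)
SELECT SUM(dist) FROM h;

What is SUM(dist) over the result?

Base: (n22, dist=0).
Iteration 1: edges from {n22} -> (n32, dist=1).
Iteration 2: edges from {n32} -> (n15, dist=2).
Iteration 3: no outgoing edges from {n15}; recursion stops.
SUM(dist) = 0 + 1 + 2 = 3.

3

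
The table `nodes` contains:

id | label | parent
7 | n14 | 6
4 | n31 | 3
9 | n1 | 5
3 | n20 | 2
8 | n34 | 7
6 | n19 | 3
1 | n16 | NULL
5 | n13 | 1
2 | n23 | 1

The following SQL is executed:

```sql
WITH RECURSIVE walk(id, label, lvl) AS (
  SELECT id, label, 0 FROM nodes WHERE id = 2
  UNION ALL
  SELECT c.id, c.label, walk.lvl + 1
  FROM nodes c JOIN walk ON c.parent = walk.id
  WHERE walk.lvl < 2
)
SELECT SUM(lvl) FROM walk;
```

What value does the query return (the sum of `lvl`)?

5

Base: id=2 (n23) at lvl 0.
Iteration 1: rows with parent in {2} -> n20 (id 3, lvl 1).
Iteration 2: rows with parent in {3} -> n31 (id 4, lvl 2), n19 (id 6, lvl 2).
Iteration 3: lvl < 2 fails for all current rows; recursion stops.
SUM(lvl) = 0 + 1 + 2 + 2 = 5.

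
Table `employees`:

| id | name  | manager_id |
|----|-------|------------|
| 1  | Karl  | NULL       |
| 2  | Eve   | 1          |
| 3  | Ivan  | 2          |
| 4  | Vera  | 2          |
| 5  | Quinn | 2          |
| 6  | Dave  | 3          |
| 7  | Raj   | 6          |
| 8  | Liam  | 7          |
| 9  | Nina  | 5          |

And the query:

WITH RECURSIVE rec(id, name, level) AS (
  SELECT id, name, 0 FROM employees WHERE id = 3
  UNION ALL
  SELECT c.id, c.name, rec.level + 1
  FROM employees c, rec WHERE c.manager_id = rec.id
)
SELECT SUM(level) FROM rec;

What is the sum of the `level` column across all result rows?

Base: id=3 (Ivan) at level 0.
Iteration 1: rows with manager_id in {3} -> Dave (id 6, level 1).
Iteration 2: rows with manager_id in {6} -> Raj (id 7, level 2).
Iteration 3: rows with manager_id in {7} -> Liam (id 8, level 3).
Iteration 4: no rows with manager_id in {8}; recursion stops.
SUM(level) = 0 + 1 + 2 + 3 = 6.

6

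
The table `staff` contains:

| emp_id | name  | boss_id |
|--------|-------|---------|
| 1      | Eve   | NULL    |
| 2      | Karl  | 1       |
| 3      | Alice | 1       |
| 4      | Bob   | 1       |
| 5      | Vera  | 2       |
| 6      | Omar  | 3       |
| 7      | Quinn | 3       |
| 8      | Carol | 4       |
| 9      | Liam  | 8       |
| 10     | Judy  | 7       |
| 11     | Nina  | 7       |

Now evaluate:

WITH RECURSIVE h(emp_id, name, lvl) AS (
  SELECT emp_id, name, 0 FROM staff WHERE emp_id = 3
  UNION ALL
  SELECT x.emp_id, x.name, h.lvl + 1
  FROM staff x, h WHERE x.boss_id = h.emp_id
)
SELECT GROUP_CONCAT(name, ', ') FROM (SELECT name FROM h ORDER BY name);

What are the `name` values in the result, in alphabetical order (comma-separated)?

Base: emp_id=3 (Alice) at lvl 0.
Iteration 1: rows with boss_id in {3} -> Omar (id 6, lvl 1), Quinn (id 7, lvl 1).
Iteration 2: rows with boss_id in {6,7} -> Judy (id 10, lvl 2), Nina (id 11, lvl 2).
Iteration 3: no rows with boss_id in {10,11}; recursion stops.

Alice, Judy, Nina, Omar, Quinn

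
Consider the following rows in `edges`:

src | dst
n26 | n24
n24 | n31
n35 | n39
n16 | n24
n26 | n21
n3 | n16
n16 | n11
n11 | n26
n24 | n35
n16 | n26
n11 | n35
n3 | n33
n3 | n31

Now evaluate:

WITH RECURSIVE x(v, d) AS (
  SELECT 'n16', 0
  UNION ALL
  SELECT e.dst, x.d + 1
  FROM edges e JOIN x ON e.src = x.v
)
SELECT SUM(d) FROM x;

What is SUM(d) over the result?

Base: (n16, d=0).
Iteration 1: edges from {n16} -> (n11, d=1), (n24, d=1), (n26, d=1).
Iteration 2: edges from {n11,n24,n26} -> (n21, d=2), (n24, d=2), (n26, d=2), (n31, d=2), (n35, d=2) x2. [UNION ALL keeps all 6 new rows, including repeats]
Iteration 3: edges from {n21,n24,n26,n31,n35} -> (n21, d=3), (n24, d=3), (n31, d=3), (n35, d=3), (n39, d=3) x2. [UNION ALL keeps all 6 new rows, including repeats]
Iteration 4: edges from {n21,n24,n31,n35,n39} -> (n31, d=4), (n35, d=4), (n39, d=4).
Iteration 5: edges from {n31,n35,n39} -> (n39, d=5).
Iteration 6: no outgoing edges from {n39}; recursion stops.
SUM(d) = 0 + 1 + 1 + 1 + 2 + 2 + 2 + 2 + 2 + 2 + 3 + 3 + 3 + 3 + ... (20 terms) = 50.

50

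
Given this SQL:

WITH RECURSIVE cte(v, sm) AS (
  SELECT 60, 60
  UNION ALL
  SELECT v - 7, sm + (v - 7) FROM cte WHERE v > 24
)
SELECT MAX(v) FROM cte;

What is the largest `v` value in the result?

Base: v=60, sm=60.
Iteration 1: 60 > 24 holds -> v = 60 - 7 = 53, sm = 60 + 53 = 113.
Iteration 2: 53 > 24 holds -> v = 53 - 7 = 46, sm = 113 + 46 = 159.
Iteration 3: 46 > 24 holds -> v = 46 - 7 = 39, sm = 159 + 39 = 198.
Iteration 4: 39 > 24 holds -> v = 39 - 7 = 32, sm = 198 + 32 = 230.
Iteration 5: 32 > 24 holds -> v = 32 - 7 = 25, sm = 230 + 25 = 255.
Iteration 6: 25 > 24 holds -> v = 25 - 7 = 18, sm = 255 + 18 = 273.
Iteration 7: 18 > 24 fails; recursion stops.
v values: 60, 53, 46, 39, 32, 25, 18; the maximum is 60.

60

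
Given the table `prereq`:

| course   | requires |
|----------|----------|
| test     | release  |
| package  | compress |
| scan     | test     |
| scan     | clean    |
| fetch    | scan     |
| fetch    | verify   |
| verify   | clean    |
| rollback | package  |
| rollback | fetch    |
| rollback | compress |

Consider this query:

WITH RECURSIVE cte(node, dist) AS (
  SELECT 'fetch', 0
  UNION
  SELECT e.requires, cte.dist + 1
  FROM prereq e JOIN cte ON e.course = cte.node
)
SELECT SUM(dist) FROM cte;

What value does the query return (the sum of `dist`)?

9

Base: (fetch, dist=0).
Iteration 1: edges from {fetch} -> (scan, dist=1), (verify, dist=1).
Iteration 2: edges from {scan,verify} -> (clean, dist=2), (test, dist=2). [UNION drops 1 duplicate row(s)]
Iteration 3: edges from {clean,test} -> (release, dist=3).
Iteration 4: no outgoing edges from {release}; recursion stops.
SUM(dist) = 0 + 1 + 1 + 2 + 2 + 3 = 9.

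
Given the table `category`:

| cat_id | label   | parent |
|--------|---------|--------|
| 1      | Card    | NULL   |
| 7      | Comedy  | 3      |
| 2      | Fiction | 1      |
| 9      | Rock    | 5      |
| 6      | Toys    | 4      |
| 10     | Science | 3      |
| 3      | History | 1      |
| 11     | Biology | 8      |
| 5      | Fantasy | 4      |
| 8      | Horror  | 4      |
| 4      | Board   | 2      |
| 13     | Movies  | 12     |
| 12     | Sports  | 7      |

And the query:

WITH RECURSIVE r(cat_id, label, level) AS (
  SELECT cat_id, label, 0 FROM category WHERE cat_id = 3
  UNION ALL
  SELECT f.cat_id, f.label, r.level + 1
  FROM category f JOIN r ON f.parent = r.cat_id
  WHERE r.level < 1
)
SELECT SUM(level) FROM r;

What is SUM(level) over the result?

2

Base: cat_id=3 (History) at level 0.
Iteration 1: rows with parent in {3} -> Comedy (id 7, level 1), Science (id 10, level 1).
Iteration 2: level < 1 fails for all current rows; recursion stops.
SUM(level) = 0 + 1 + 1 = 2.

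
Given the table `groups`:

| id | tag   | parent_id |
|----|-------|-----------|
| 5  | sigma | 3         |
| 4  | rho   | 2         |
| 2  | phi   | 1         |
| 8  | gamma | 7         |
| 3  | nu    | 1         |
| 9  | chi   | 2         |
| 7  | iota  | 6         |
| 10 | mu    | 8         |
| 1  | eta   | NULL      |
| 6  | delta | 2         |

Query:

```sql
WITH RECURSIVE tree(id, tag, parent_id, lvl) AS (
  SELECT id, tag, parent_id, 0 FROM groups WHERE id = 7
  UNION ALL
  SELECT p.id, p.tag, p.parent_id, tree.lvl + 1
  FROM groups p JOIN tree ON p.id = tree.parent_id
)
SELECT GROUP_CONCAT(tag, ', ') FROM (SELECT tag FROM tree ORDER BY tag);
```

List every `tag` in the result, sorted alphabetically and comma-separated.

Base: id=7 (iota), parent_id=6, lvl 0.
Iteration 1: join on id=6 -> delta (id 6, parent_id=2, lvl 1).
Iteration 2: join on id=2 -> phi (id 2, parent_id=1, lvl 2).
Iteration 3: join on id=1 -> eta (id 1, parent_id=NULL, lvl 3).
Iteration 4: parent_id is NULL; no match; recursion stops.

delta, eta, iota, phi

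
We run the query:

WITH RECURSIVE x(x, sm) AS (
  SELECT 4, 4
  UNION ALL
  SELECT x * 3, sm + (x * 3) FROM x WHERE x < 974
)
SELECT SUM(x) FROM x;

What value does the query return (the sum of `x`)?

Base: x=4, sm=4.
Iteration 1: 4 < 974 holds -> x = 4 * 3 = 12, sm = 4 + 12 = 16.
Iteration 2: 12 < 974 holds -> x = 12 * 3 = 36, sm = 16 + 36 = 52.
Iteration 3: 36 < 974 holds -> x = 36 * 3 = 108, sm = 52 + 108 = 160.
Iteration 4: 108 < 974 holds -> x = 108 * 3 = 324, sm = 160 + 324 = 484.
Iteration 5: 324 < 974 holds -> x = 324 * 3 = 972, sm = 484 + 972 = 1456.
Iteration 6: 972 < 974 holds -> x = 972 * 3 = 2916, sm = 1456 + 2916 = 4372.
Iteration 7: 2916 < 974 fails; recursion stops.
SUM(x) = 4 + 12 + 36 + 108 + 324 + 972 + 2916 = 4372.

4372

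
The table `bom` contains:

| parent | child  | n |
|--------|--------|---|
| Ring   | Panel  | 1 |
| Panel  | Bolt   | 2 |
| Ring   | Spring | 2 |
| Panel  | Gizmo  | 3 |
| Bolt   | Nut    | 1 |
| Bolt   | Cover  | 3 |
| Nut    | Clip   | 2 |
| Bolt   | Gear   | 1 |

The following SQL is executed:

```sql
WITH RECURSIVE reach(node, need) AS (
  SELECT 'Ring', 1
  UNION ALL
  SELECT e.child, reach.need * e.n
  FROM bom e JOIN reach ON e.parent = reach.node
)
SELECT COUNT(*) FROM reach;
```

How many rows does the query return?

Base: (Ring, need=1).
Iteration 1: components of {Ring} -> Panel = 1*1 = 1, Spring = 1*2 = 2.
Iteration 2: components of {Panel,Spring} -> Bolt = 1*2 = 2, Gizmo = 1*3 = 3.
Iteration 3: components of {Bolt,Gizmo} -> Cover = 2*3 = 6, Gear = 2*1 = 2, Nut = 2*1 = 2.
Iteration 4: components of {Cover,Gear,Nut} -> Clip = 2*2 = 4.
Iteration 5: no further components; recursion stops.
Total rows emitted: 9.

9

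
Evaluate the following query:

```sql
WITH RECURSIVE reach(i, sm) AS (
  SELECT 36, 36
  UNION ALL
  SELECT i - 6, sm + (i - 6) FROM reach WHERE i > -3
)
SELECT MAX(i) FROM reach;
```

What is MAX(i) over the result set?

36

Base: i=36, sm=36.
Iteration 1: 36 > -3 holds -> i = 36 - 6 = 30, sm = 36 + 30 = 66.
Iteration 2: 30 > -3 holds -> i = 30 - 6 = 24, sm = 66 + 24 = 90.
Iteration 3: 24 > -3 holds -> i = 24 - 6 = 18, sm = 90 + 18 = 108.
Iteration 4: 18 > -3 holds -> i = 18 - 6 = 12, sm = 108 + 12 = 120.
Iteration 5: 12 > -3 holds -> i = 12 - 6 = 6, sm = 120 + 6 = 126.
Iteration 6: 6 > -3 holds -> i = 6 - 6 = 0, sm = 126 + 0 = 126.
Iteration 7: 0 > -3 holds -> i = 0 - 6 = -6, sm = 126 + -6 = 120.
Iteration 8: -6 > -3 fails; recursion stops.
i values: 36, 30, 24, 18, 12, 6, 0, -6; the maximum is 36.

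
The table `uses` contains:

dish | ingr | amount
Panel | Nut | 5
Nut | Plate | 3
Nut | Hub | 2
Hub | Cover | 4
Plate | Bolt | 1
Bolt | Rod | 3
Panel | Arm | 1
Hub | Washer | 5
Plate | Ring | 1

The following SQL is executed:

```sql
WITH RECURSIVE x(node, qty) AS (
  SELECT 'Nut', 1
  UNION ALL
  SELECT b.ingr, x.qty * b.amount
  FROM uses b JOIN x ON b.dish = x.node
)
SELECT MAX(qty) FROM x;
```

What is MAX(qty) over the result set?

10

Base: (Nut, qty=1).
Iteration 1: components of {Nut} -> Hub = 1*2 = 2, Plate = 1*3 = 3.
Iteration 2: components of {Hub,Plate} -> Bolt = 3*1 = 3, Cover = 2*4 = 8, Ring = 3*1 = 3, Washer = 2*5 = 10.
Iteration 3: components of {Bolt,Cover,Ring,Washer} -> Rod = 3*3 = 9.
Iteration 4: no further components; recursion stops.
qty values: 1, 2, 3, 10, 8, 3, 3, 9; the maximum is 10.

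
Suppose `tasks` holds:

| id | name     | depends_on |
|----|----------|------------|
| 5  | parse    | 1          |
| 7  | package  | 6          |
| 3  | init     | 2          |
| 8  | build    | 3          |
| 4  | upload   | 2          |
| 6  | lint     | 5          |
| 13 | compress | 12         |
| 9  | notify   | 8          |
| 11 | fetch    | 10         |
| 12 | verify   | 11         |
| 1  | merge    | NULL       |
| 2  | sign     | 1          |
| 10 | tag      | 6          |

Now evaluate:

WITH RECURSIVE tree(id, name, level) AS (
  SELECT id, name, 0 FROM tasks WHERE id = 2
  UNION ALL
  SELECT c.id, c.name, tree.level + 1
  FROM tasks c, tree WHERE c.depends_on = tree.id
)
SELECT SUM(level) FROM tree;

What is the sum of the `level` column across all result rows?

7

Base: id=2 (sign) at level 0.
Iteration 1: rows with depends_on in {2} -> init (id 3, level 1), upload (id 4, level 1).
Iteration 2: rows with depends_on in {3,4} -> build (id 8, level 2).
Iteration 3: rows with depends_on in {8} -> notify (id 9, level 3).
Iteration 4: no rows with depends_on in {9}; recursion stops.
SUM(level) = 0 + 1 + 1 + 2 + 3 = 7.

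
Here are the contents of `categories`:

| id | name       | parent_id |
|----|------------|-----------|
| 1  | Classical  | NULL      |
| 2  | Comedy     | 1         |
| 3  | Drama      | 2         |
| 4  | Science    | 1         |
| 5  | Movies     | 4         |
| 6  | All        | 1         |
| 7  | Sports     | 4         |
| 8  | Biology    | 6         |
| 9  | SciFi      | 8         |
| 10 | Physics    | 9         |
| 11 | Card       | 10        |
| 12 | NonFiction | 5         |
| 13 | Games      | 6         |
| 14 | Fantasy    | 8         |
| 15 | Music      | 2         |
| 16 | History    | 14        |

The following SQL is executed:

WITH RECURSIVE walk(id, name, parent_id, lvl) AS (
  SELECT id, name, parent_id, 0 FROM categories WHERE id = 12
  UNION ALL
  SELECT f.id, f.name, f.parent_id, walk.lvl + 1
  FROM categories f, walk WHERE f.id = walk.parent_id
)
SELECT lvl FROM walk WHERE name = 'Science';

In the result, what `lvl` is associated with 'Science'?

Base: id=12 (NonFiction), parent_id=5, lvl 0.
Iteration 1: join on id=5 -> Movies (id 5, parent_id=4, lvl 1).
Iteration 2: join on id=4 -> Science (id 4, parent_id=1, lvl 2).
Iteration 3: join on id=1 -> Classical (id 1, parent_id=NULL, lvl 3).
Iteration 4: parent_id is NULL; no match; recursion stops.

2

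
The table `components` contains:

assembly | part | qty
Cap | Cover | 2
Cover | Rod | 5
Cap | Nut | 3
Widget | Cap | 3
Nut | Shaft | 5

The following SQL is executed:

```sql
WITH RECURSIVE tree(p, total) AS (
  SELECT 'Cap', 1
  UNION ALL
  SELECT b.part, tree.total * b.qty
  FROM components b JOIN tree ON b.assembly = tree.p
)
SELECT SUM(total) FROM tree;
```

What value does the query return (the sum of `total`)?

31

Base: (Cap, total=1).
Iteration 1: components of {Cap} -> Cover = 1*2 = 2, Nut = 1*3 = 3.
Iteration 2: components of {Cover,Nut} -> Rod = 2*5 = 10, Shaft = 3*5 = 15.
Iteration 3: no further components; recursion stops.
SUM(total) = 1 + 3 + 2 + 15 + 10 = 31.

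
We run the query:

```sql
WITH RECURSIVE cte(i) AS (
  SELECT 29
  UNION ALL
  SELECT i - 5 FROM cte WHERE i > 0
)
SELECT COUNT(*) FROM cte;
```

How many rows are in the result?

Base: i=29.
Iteration 1: 29 > 0 holds -> i = 29 - 5 = 24.
Iteration 2: 24 > 0 holds -> i = 24 - 5 = 19.
Iteration 3: 19 > 0 holds -> i = 19 - 5 = 14.
Iteration 4: 14 > 0 holds -> i = 14 - 5 = 9.
Iteration 5: 9 > 0 holds -> i = 9 - 5 = 4.
Iteration 6: 4 > 0 holds -> i = 4 - 5 = -1.
Iteration 7: -1 > 0 fails; recursion stops.
Total rows emitted: 7.

7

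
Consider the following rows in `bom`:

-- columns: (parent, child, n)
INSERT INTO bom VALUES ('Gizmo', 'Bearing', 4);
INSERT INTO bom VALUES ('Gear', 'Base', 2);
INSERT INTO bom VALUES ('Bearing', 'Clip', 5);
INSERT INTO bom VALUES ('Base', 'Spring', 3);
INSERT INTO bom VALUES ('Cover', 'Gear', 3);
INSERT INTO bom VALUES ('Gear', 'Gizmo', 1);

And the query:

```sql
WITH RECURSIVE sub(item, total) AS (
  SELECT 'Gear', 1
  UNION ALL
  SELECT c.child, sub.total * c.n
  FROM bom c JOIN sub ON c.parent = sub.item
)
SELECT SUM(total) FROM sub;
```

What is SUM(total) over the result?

34

Base: (Gear, total=1).
Iteration 1: components of {Gear} -> Base = 1*2 = 2, Gizmo = 1*1 = 1.
Iteration 2: components of {Base,Gizmo} -> Bearing = 1*4 = 4, Spring = 2*3 = 6.
Iteration 3: components of {Bearing,Spring} -> Clip = 4*5 = 20.
Iteration 4: no further components; recursion stops.
SUM(total) = 1 + 1 + 2 + 4 + 6 + 20 = 34.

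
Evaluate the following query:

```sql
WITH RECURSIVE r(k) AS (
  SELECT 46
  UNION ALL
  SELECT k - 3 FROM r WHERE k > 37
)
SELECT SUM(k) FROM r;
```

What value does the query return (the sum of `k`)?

166

Base: k=46.
Iteration 1: 46 > 37 holds -> k = 46 - 3 = 43.
Iteration 2: 43 > 37 holds -> k = 43 - 3 = 40.
Iteration 3: 40 > 37 holds -> k = 40 - 3 = 37.
Iteration 4: 37 > 37 fails; recursion stops.
SUM(k) = 46 + 43 + 40 + 37 = 166.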